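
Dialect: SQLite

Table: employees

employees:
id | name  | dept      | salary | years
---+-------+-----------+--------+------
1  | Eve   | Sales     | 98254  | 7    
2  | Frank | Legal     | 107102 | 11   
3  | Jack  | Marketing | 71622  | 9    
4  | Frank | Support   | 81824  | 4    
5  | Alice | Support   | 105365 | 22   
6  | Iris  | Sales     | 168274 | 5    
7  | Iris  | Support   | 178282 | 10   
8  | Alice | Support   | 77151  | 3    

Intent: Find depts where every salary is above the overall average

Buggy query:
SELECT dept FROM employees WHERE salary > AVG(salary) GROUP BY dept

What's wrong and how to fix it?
Bug: WHERE evaluates per row before aggregation, so AVG() is unavailable

Fix: Use a subquery for AVG and a HAVING MIN(...) filter so the condition holds for every row in the group

Corrected query:
SELECT dept FROM employees GROUP BY dept HAVING MIN(salary) > (SELECT AVG(salary) FROM employees)

Result:
(no rows)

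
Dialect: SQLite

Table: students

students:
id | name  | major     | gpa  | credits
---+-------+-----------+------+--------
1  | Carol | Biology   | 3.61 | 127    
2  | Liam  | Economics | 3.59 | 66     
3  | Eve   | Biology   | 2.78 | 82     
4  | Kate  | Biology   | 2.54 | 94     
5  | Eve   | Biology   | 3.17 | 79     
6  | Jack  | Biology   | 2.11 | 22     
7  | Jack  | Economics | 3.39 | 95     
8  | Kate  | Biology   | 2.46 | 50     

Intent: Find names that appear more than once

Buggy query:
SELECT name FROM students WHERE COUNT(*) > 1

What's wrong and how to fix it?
Bug: COUNT(*) is an aggregate and cannot be used in WHERE

Fix: GROUP BY name, then filter groups with HAVING COUNT(*) > 1

Corrected query:
SELECT name FROM students GROUP BY name HAVING COUNT(*) > 1

Result:
name
----
Eve 
Jack
Kate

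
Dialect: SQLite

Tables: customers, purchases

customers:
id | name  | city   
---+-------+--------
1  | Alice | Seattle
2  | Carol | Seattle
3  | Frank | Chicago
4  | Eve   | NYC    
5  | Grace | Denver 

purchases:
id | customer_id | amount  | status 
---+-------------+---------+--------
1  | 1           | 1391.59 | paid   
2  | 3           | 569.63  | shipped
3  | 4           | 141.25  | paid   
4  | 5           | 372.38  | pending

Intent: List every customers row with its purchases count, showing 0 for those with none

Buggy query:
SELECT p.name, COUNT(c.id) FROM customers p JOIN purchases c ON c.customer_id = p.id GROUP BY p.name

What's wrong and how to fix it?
Bug: INNER JOIN drops customers rows that have no matching purchases rows

Fix: Use LEFT JOIN so parents without children still appear (COUNT(c.id) gives 0)

Corrected query:
SELECT p.name, COUNT(c.id) FROM customers p LEFT JOIN purchases c ON c.customer_id = p.id GROUP BY p.name

Result:
name  | COUNT(c.id)
------+------------
Alice | 1          
Carol | 0          
Eve   | 1          
Frank | 1          
Grace | 1          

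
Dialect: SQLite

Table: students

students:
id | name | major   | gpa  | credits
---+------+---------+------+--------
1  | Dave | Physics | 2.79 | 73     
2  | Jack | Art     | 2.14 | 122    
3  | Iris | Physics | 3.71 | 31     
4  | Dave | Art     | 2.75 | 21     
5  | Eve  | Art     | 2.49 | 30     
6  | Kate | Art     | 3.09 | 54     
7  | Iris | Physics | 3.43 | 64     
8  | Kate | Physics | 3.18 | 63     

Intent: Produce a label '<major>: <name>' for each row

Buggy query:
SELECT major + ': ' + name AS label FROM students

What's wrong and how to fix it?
Bug: SQLite uses || for string concatenation; + coerces text to numbers (yielding 0)

Fix: Replace + with || to concatenate text

Corrected query:
SELECT major || ': ' || name AS label FROM students

Result:
label        
-------------
Physics: Dave
Art: Jack    
Physics: Iris
Art: Dave    
Art: Eve     
Art: Kate    
Physics: Iris
Physics: Kate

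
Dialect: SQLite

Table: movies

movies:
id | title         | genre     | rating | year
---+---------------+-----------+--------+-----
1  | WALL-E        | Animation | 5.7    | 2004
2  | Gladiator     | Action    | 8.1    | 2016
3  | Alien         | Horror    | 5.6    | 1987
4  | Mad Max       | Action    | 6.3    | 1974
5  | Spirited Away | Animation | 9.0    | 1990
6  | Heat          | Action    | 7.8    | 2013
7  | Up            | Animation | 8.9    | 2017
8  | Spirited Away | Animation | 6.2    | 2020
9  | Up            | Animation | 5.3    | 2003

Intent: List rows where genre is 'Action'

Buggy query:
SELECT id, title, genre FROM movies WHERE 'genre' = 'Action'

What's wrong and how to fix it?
Bug: Single quotes denote string literals in SQL; the column name is being compared as a constant string

Fix: Reference the column as genre without single quotes

Corrected query:
SELECT id, title, genre FROM movies WHERE genre = 'Action'

Result:
id | title     | genre 
---+-----------+-------
2  | Gladiator | Action
4  | Mad Max   | Action
6  | Heat      | Action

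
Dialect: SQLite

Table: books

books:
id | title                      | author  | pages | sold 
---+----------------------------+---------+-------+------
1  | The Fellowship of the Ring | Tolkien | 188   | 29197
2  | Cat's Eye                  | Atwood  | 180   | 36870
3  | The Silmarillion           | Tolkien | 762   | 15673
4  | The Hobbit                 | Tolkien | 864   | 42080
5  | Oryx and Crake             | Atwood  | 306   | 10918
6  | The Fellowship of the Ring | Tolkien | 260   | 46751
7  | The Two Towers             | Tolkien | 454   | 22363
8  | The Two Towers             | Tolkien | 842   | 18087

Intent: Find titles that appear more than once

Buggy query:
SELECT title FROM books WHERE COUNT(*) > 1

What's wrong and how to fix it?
Bug: COUNT(*) is an aggregate and cannot be used in WHERE

Fix: GROUP BY title, then filter groups with HAVING COUNT(*) > 1

Corrected query:
SELECT title FROM books GROUP BY title HAVING COUNT(*) > 1

Result:
title                     
--------------------------
The Fellowship of the Ring
The Two Towers            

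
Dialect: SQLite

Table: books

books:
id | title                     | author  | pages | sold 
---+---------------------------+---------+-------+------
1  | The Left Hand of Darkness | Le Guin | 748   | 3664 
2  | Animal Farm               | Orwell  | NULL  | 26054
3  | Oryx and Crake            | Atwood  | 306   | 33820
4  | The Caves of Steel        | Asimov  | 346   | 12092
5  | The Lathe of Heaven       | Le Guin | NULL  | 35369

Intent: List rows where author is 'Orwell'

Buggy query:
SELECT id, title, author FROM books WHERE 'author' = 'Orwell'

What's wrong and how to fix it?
Bug: 'author' in single quotes is a string literal, not the column; the comparison is literal-vs-literal and never true

Fix: Remove the quotes around the column name (or use double quotes for an identifier)

Corrected query:
SELECT id, title, author FROM books WHERE author = 'Orwell'

Result:
id | title       | author
---+-------------+-------
2  | Animal Farm | Orwell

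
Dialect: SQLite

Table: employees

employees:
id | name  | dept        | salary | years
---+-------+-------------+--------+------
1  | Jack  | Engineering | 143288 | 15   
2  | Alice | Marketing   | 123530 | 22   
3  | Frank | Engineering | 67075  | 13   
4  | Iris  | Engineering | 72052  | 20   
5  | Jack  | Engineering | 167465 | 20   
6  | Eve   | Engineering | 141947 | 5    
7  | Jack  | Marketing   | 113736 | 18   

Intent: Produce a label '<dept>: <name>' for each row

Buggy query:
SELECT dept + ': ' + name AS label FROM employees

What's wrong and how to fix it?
Bug: '+' is numeric addition; on text columns SQLite converts them to 0 instead of concatenating

Fix: Replace + with || to concatenate text

Corrected query:
SELECT dept || ': ' || name AS label FROM employees

Result:
label             
------------------
Engineering: Jack 
Marketing: Alice  
Engineering: Frank
Engineering: Iris 
Engineering: Jack 
Engineering: Eve  
Marketing: Jack   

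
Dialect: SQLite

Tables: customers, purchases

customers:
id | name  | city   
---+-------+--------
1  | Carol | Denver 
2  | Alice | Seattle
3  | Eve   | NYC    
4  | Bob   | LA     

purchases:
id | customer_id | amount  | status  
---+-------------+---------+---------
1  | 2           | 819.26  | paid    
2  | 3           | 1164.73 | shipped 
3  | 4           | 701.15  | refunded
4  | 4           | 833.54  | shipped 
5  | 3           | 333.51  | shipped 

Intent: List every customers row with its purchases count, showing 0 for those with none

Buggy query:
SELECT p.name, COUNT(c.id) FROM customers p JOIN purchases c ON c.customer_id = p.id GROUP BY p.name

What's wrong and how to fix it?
Bug: An inner join excludes parents with zero children

Fix: Use LEFT JOIN so parents without children still appear (COUNT(c.id) gives 0)

Corrected query:
SELECT p.name, COUNT(c.id) FROM customers p LEFT JOIN purchases c ON c.customer_id = p.id GROUP BY p.name

Result:
name  | COUNT(c.id)
------+------------
Alice | 1          
Bob   | 2          
Carol | 0          
Eve   | 2          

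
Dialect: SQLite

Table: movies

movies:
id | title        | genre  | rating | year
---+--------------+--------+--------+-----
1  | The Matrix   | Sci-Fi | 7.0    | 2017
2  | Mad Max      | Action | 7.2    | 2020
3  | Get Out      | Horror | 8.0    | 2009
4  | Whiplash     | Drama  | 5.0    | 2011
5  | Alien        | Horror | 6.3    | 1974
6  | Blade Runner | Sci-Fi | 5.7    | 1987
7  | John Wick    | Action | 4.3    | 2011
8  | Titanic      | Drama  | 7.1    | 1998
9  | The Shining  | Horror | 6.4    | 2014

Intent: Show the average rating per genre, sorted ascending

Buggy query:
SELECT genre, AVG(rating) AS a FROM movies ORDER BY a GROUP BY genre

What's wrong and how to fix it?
Bug: ORDER BY appears before GROUP BY; SQL clause order requires GROUP BY first

Fix: Reorder: SELECT … FROM … GROUP BY … ORDER BY …

Corrected query:
SELECT genre, AVG(rating) AS a FROM movies GROUP BY genre ORDER BY a

Result:
genre  | a   
-------+-----
Action | 5.75
Drama  | 6.05
Sci-Fi | 6.35
Horror | 6.9 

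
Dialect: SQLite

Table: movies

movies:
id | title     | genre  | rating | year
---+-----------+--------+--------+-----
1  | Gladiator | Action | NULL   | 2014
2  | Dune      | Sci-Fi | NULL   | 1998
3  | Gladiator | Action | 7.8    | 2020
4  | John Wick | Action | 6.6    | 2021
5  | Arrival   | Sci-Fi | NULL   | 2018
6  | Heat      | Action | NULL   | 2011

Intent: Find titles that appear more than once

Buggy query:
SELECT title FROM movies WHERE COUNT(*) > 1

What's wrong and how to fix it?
Bug: WHERE can't reference COUNT(*); aggregates are computed after WHERE

Fix: Group first, then use HAVING for the count condition

Corrected query:
SELECT title FROM movies GROUP BY title HAVING COUNT(*) > 1

Result:
title    
---------
Gladiator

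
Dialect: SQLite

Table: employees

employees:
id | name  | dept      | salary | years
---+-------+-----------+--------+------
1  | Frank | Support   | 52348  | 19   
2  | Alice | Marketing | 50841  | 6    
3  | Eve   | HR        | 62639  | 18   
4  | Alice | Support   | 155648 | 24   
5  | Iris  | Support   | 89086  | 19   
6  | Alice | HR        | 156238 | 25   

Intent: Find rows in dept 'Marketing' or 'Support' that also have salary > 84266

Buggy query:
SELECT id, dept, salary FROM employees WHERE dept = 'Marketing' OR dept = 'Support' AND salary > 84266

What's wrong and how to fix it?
Bug: AND binds tighter than OR, so this parses as dept = 'Marketing' OR (dept = 'Support' AND salary > 84266)

Fix: Group the OR with parentheses (or use IN), then AND the threshold

Corrected query:
SELECT id, dept, salary FROM employees WHERE (dept = 'Marketing' OR dept = 'Support') AND salary > 84266

Result:
id | dept    | salary
---+---------+-------
4  | Support | 155648
5  | Support | 89086 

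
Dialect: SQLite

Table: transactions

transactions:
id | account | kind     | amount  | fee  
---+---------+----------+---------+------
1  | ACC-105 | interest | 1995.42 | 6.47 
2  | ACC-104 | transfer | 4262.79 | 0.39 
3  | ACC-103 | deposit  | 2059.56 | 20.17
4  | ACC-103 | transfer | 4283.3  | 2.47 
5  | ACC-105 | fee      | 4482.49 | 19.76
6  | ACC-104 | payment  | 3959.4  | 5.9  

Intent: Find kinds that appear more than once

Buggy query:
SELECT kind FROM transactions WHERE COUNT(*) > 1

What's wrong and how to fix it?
Bug: COUNT(*) is an aggregate and cannot be used in WHERE

Fix: Group first, then use HAVING for the count condition

Corrected query:
SELECT kind FROM transactions GROUP BY kind HAVING COUNT(*) > 1

Result:
kind    
--------
transfer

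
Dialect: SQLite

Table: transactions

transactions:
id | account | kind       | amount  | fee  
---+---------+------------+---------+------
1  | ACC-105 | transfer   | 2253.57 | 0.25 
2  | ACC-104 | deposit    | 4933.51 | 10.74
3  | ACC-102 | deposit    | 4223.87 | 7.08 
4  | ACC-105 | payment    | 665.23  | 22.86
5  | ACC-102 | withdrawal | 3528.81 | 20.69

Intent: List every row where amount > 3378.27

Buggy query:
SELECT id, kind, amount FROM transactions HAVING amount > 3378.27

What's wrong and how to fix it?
Bug: This is a non-aggregate query (no GROUP BY, no aggregates), so in SQLite the HAVING clause is invalid here; a row-level condition belongs in WHERE

Fix: Use WHERE for row-level filtering

Corrected query:
SELECT id, kind, amount FROM transactions WHERE amount > 3378.27

Result:
id | kind       | amount 
---+------------+--------
2  | deposit    | 4933.51
3  | deposit    | 4223.87
5  | withdrawal | 3528.81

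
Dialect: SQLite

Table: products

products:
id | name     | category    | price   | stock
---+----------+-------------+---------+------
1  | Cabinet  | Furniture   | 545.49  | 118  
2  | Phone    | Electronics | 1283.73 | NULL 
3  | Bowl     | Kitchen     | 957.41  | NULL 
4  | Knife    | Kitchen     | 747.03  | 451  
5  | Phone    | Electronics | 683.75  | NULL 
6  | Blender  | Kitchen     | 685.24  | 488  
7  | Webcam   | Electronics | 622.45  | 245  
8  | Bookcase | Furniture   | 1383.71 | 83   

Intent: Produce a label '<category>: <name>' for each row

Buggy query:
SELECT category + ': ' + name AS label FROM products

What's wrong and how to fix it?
Bug: '+' is numeric addition; on text columns SQLite converts them to 0 instead of concatenating

Fix: Use the || operator for string concatenation

Corrected query:
SELECT category || ': ' || name AS label FROM products

Result:
label              
-------------------
Furniture: Cabinet 
Electronics: Phone 
Kitchen: Bowl      
Kitchen: Knife     
Electronics: Phone 
Kitchen: Blender   
Electronics: Webcam
Furniture: Bookcase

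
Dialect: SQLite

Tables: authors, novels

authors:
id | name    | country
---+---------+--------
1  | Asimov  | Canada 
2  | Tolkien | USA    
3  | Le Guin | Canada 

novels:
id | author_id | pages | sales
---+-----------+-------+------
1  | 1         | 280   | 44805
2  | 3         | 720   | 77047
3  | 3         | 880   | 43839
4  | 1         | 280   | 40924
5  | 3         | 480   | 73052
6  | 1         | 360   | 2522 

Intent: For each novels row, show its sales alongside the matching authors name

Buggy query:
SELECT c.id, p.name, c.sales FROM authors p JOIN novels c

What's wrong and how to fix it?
Bug: JOIN with no ON clause produces a cartesian product; every novels row pairs with every authors row

Fix: Add ON c.author_id = p.id to the JOIN

Corrected query:
SELECT c.id, p.name, c.sales FROM authors p JOIN novels c ON c.author_id = p.id

Result:
id | name    | sales
---+---------+------
1  | Asimov  | 44805
2  | Le Guin | 77047
3  | Le Guin | 43839
4  | Asimov  | 40924
5  | Le Guin | 73052
6  | Asimov  | 2522 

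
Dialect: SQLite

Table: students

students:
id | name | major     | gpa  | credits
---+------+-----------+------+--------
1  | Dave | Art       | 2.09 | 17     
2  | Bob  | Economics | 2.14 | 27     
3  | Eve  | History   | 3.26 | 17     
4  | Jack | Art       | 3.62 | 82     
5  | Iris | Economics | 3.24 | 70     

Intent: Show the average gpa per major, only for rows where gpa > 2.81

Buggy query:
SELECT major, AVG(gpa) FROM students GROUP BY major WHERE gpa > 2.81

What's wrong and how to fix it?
Bug: Row-level WHERE must come before GROUP BY in the clause order

Fix: Place WHERE between FROM and GROUP BY

Corrected query:
SELECT major, AVG(gpa) FROM students WHERE gpa > 2.81 GROUP BY major

Result:
major     | AVG(gpa)
----------+---------
Art       | 3.62    
Economics | 3.24    
History   | 3.26    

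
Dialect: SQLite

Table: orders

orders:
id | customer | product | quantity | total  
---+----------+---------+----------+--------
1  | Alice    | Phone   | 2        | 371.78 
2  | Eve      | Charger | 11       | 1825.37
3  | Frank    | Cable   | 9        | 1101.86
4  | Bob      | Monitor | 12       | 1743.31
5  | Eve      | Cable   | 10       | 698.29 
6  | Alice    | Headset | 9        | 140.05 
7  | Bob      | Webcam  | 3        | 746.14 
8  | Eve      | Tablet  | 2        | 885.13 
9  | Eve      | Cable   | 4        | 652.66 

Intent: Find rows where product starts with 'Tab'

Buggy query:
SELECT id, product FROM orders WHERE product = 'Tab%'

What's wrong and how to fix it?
Bug: '=' compares the literal string including the % character; pattern matching needs LIKE

Fix: Replace '=' with LIKE so 'Tab%' is treated as a pattern

Corrected query:
SELECT id, product FROM orders WHERE product LIKE 'Tab%'

Result:
id | product
---+--------
8  | Tablet 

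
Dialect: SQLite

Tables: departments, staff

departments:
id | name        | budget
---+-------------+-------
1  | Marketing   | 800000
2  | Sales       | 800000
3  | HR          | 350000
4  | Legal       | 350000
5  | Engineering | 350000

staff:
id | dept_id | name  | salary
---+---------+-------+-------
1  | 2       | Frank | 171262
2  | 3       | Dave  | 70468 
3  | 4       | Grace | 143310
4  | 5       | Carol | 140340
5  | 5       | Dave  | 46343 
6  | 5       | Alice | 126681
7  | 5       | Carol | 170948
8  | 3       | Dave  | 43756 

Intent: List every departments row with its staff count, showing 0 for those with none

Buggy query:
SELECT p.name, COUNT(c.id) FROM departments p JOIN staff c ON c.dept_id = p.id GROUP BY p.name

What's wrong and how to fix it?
Bug: An inner join excludes parents with zero children

Fix: Switch to LEFT JOIN to retain unmatched parent rows

Corrected query:
SELECT p.name, COUNT(c.id) FROM departments p LEFT JOIN staff c ON c.dept_id = p.id GROUP BY p.name

Result:
name        | COUNT(c.id)
------------+------------
Engineering | 4          
HR          | 2          
Legal       | 1          
Marketing   | 0          
Sales       | 1          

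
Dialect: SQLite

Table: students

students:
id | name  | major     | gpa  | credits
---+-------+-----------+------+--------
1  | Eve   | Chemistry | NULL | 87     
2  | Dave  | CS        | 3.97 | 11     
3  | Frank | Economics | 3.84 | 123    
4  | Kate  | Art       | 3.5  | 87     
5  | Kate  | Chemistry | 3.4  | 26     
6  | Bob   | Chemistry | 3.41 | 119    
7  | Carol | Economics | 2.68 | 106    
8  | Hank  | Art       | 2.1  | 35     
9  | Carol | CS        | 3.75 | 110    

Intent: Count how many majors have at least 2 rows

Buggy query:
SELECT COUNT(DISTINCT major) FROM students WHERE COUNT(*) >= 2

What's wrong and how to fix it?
Bug: COUNT(*) cannot appear in WHERE; the per-group count doesn't exist yet

Fix: Use a subquery that GROUPs and filters with HAVING, then count its rows

Corrected query:
SELECT COUNT(*) FROM (SELECT major FROM students GROUP BY major HAVING COUNT(*) >= 2)

Result:
COUNT(*)
--------
4       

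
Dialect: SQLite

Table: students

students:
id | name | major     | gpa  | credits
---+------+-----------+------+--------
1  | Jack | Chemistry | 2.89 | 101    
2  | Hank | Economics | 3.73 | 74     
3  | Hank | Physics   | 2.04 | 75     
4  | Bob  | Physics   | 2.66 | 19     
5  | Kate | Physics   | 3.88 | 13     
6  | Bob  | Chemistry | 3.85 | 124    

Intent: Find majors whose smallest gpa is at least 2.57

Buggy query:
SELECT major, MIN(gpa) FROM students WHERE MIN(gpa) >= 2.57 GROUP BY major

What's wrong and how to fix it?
Bug: Aggregates like MIN are computed per group after WHERE runs

Fix: Replace WHERE with HAVING after the GROUP BY

Corrected query:
SELECT major, MIN(gpa) FROM students GROUP BY major HAVING MIN(gpa) >= 2.57

Result:
major     | MIN(gpa)
----------+---------
Chemistry | 2.89    
Economics | 3.73    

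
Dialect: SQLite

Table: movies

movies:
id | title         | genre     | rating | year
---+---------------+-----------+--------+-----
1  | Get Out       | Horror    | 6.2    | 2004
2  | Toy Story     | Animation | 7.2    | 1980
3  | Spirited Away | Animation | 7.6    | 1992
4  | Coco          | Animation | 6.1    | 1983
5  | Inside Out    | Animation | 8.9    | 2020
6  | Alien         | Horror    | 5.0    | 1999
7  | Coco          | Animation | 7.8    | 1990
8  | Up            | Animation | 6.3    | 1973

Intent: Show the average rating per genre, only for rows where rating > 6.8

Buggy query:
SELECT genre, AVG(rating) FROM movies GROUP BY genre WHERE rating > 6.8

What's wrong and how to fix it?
Bug: WHERE cannot follow GROUP BY

Fix: Place WHERE between FROM and GROUP BY

Corrected query:
SELECT genre, AVG(rating) FROM movies WHERE rating > 6.8 GROUP BY genre

Result:
genre     | AVG(rating)
----------+------------
Animation | 7.875      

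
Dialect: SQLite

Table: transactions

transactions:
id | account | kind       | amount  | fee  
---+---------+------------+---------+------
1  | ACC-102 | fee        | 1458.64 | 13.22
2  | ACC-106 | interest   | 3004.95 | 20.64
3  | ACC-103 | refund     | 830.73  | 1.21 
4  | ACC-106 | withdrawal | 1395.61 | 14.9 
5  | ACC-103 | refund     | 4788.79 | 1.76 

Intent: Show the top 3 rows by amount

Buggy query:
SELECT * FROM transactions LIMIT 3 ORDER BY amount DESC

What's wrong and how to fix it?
Bug: LIMIT must come after ORDER BY

Fix: Swap the clauses: ORDER BY first, then LIMIT

Corrected query:
SELECT * FROM transactions ORDER BY amount DESC LIMIT 3

Result:
id | account | kind     | amount  | fee  
---+---------+----------+---------+------
5  | ACC-103 | refund   | 4788.79 | 1.76 
2  | ACC-106 | interest | 3004.95 | 20.64
1  | ACC-102 | fee      | 1458.64 | 13.22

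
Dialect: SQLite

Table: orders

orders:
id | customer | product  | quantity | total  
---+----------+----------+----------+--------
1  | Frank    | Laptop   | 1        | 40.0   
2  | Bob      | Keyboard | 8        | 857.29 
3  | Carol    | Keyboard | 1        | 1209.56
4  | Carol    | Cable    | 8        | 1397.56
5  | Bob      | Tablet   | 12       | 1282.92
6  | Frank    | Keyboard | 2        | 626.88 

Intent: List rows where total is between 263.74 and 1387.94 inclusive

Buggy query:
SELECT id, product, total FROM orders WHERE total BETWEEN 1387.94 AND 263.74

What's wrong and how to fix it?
Bug: BETWEEN expects the lower bound first; with 1387.94 AND 263.74 the range is empty

Fix: Write BETWEEN 263.74 AND 1387.94

Corrected query:
SELECT id, product, total FROM orders WHERE total BETWEEN 263.74 AND 1387.94

Result:
id | product  | total  
---+----------+--------
2  | Keyboard | 857.29 
3  | Keyboard | 1209.56
5  | Tablet   | 1282.92
6  | Keyboard | 626.88 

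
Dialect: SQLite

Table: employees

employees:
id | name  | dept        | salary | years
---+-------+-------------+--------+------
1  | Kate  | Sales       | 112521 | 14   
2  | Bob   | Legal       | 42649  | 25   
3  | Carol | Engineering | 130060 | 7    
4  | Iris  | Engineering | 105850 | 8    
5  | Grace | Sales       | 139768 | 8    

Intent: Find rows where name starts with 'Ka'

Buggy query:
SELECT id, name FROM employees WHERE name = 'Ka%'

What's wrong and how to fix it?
Bug: Wildcards only work with LIKE; '=' treats '%' as a literal character

Fix: Use LIKE for wildcard pattern matching

Corrected query:
SELECT id, name FROM employees WHERE name LIKE 'Ka%'

Result:
id | name
---+-----
1  | Kate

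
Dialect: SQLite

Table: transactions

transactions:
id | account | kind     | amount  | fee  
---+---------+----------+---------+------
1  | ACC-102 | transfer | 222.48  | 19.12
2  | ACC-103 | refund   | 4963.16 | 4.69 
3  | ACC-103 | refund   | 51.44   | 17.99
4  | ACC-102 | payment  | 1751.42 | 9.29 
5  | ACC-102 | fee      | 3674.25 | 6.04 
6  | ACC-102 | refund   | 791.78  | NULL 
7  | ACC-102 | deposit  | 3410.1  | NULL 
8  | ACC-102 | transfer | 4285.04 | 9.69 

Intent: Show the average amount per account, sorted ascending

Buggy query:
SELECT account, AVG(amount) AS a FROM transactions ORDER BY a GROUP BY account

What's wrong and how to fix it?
Bug: ORDER BY appears before GROUP BY; SQL clause order requires GROUP BY first

Fix: Reorder: SELECT … FROM … GROUP BY … ORDER BY …

Corrected query:
SELECT account, AVG(amount) AS a FROM transactions GROUP BY account ORDER BY a

Result:
account | a       
--------+---------
ACC-102 | 2355.845
ACC-103 | 2507.3  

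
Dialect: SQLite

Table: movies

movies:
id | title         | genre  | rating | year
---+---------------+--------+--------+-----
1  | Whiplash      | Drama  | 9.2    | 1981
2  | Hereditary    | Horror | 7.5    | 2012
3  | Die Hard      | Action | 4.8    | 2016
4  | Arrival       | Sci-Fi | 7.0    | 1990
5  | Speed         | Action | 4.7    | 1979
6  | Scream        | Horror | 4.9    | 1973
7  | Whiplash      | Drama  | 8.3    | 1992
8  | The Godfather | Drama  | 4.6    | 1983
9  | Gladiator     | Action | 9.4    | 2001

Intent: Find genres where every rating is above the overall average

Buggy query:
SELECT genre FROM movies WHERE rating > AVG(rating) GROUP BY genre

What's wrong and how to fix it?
Bug: AVG() is an aggregate; it can't sit directly in WHERE

Fix: Compute the overall average in a scalar subquery and compare each group's MIN against it in HAVING

Corrected query:
SELECT genre FROM movies GROUP BY genre HAVING MIN(rating) > (SELECT AVG(rating) FROM movies)

Result:
genre 
------
Sci-Fi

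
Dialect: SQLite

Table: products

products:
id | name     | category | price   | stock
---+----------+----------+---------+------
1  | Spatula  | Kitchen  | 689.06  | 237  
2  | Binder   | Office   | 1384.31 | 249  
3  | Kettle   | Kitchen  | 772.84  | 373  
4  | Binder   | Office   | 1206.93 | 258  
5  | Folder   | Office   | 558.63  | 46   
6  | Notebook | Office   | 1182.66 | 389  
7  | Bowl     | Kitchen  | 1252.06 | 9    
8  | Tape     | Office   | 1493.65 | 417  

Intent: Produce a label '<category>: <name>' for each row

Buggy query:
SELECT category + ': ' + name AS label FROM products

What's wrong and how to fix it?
Bug: SQLite uses || for string concatenation; + coerces text to numbers (yielding 0)

Fix: Use the || operator for string concatenation

Corrected query:
SELECT category || ': ' || name AS label FROM products

Result:
label           
----------------
Kitchen: Spatula
Office: Binder  
Kitchen: Kettle 
Office: Binder  
Office: Folder  
Office: Notebook
Kitchen: Bowl   
Office: Tape    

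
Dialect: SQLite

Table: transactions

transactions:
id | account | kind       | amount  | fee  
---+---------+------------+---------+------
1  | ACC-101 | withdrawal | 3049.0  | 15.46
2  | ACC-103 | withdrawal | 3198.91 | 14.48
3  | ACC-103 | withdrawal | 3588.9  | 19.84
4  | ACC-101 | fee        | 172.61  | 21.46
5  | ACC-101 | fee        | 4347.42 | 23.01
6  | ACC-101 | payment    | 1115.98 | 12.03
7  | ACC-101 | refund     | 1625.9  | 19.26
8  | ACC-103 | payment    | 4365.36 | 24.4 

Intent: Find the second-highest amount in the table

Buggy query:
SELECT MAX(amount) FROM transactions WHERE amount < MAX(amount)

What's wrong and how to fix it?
Bug: MAX(amount) on the right of the comparison is an aggregate-in-WHERE error

Fix: Compute the overall MAX in a subquery, then take MAX of rows below it

Corrected query:
SELECT MAX(amount) FROM transactions WHERE amount < (SELECT MAX(amount) FROM transactions)

Result:
MAX(amount)
-----------
4347.42    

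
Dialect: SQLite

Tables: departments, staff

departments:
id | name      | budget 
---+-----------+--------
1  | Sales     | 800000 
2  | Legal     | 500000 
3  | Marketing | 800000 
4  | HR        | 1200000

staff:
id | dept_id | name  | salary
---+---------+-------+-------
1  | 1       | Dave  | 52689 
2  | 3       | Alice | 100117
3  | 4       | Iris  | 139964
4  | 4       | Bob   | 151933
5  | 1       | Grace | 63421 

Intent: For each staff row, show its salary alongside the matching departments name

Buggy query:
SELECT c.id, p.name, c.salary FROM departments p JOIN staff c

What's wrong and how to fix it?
Bug: JOIN with no ON clause produces a cartesian product; every staff row pairs with every departments row

Fix: Add ON c.dept_id = p.id to the JOIN

Corrected query:
SELECT c.id, p.name, c.salary FROM departments p JOIN staff c ON c.dept_id = p.id

Result:
id | name      | salary
---+-----------+-------
1  | Sales     | 52689 
2  | Marketing | 100117
3  | HR        | 139964
4  | HR        | 151933
5  | Sales     | 63421 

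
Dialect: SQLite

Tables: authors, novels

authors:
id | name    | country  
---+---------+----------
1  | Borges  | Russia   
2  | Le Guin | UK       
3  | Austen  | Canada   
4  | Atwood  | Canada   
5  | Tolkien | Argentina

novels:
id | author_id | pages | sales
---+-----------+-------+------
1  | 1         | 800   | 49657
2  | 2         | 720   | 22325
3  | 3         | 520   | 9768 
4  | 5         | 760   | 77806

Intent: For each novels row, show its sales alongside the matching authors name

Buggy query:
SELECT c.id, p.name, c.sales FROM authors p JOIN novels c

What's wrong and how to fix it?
Bug: JOIN with no ON clause produces a cartesian product; every novels row pairs with every authors row

Fix: Add ON c.author_id = p.id to the JOIN

Corrected query:
SELECT c.id, p.name, c.sales FROM authors p JOIN novels c ON c.author_id = p.id

Result:
id | name    | sales
---+---------+------
1  | Borges  | 49657
2  | Le Guin | 22325
3  | Austen  | 9768 
4  | Tolkien | 77806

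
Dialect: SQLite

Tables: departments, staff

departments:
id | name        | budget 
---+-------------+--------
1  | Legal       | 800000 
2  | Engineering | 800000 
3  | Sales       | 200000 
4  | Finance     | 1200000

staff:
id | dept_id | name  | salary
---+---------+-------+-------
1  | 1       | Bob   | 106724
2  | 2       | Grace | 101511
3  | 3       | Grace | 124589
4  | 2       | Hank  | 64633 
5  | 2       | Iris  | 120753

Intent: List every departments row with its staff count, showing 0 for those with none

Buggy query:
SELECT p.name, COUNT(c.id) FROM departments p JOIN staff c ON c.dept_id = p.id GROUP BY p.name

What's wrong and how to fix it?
Bug: An inner join excludes parents with zero children

Fix: Switch to LEFT JOIN to retain unmatched parent rows

Corrected query:
SELECT p.name, COUNT(c.id) FROM departments p LEFT JOIN staff c ON c.dept_id = p.id GROUP BY p.name

Result:
name        | COUNT(c.id)
------------+------------
Engineering | 3          
Finance     | 0          
Legal       | 1          
Sales       | 1          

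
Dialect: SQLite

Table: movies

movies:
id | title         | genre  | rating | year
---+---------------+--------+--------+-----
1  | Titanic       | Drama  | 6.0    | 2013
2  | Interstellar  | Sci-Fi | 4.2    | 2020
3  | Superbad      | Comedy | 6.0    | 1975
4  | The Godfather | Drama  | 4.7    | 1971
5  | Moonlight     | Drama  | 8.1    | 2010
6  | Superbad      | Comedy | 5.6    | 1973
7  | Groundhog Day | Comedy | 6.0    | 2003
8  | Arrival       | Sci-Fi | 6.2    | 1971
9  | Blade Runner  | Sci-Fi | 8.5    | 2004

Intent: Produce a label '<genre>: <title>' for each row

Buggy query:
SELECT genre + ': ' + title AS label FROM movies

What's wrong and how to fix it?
Bug: SQLite uses || for string concatenation; + coerces text to numbers (yielding 0)

Fix: Replace + with || to concatenate text

Corrected query:
SELECT genre || ': ' || title AS label FROM movies

Result:
label                
---------------------
Drama: Titanic       
Sci-Fi: Interstellar 
Comedy: Superbad     
Drama: The Godfather 
Drama: Moonlight     
Comedy: Superbad     
Comedy: Groundhog Day
Sci-Fi: Arrival      
Sci-Fi: Blade Runner 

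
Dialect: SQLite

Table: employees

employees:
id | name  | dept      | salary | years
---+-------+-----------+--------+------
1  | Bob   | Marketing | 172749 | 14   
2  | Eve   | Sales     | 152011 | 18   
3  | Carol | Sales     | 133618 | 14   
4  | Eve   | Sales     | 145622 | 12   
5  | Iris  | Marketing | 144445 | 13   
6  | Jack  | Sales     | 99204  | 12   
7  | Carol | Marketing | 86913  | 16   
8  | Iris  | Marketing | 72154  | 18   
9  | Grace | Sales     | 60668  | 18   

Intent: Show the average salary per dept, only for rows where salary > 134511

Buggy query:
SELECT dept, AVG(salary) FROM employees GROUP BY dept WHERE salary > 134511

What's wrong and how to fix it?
Bug: WHERE cannot follow GROUP BY

Fix: Move the WHERE clause before GROUP BY

Corrected query:
SELECT dept, AVG(salary) FROM employees WHERE salary > 134511 GROUP BY dept

Result:
dept      | AVG(salary)
----------+------------
Marketing | 158597     
Sales     | 148816.5   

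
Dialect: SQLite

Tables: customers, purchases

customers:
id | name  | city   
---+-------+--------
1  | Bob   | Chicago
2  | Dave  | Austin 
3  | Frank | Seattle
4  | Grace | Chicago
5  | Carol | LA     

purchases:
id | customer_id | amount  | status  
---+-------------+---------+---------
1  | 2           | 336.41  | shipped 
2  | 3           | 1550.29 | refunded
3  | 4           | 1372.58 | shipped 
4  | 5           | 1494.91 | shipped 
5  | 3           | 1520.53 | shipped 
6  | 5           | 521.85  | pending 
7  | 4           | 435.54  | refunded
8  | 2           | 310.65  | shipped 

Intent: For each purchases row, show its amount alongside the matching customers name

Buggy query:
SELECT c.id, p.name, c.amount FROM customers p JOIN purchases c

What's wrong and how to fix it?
Bug: JOIN with no ON clause produces a cartesian product; every purchases row pairs with every customers row

Fix: Add ON c.customer_id = p.id to the JOIN

Corrected query:
SELECT c.id, p.name, c.amount FROM customers p JOIN purchases c ON c.customer_id = p.id

Result:
id | name  | amount 
---+-------+--------
1  | Dave  | 336.41 
2  | Frank | 1550.29
3  | Grace | 1372.58
4  | Carol | 1494.91
5  | Frank | 1520.53
6  | Carol | 521.85 
7  | Grace | 435.54 
8  | Dave  | 310.65 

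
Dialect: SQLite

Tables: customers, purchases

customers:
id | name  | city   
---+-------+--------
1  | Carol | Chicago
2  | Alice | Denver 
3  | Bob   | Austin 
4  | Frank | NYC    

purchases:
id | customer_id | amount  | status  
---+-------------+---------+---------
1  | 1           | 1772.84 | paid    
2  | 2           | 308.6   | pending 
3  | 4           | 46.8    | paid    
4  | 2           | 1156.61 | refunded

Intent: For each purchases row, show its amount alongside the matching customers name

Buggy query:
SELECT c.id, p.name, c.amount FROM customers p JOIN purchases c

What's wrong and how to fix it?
Bug: JOIN with no ON clause produces a cartesian product; every purchases row pairs with every customers row

Fix: Specify the join condition linking the foreign key to the parent id

Corrected query:
SELECT c.id, p.name, c.amount FROM customers p JOIN purchases c ON c.customer_id = p.id

Result:
id | name  | amount 
---+-------+--------
1  | Carol | 1772.84
2  | Alice | 308.6  
3  | Frank | 46.8   
4  | Alice | 1156.61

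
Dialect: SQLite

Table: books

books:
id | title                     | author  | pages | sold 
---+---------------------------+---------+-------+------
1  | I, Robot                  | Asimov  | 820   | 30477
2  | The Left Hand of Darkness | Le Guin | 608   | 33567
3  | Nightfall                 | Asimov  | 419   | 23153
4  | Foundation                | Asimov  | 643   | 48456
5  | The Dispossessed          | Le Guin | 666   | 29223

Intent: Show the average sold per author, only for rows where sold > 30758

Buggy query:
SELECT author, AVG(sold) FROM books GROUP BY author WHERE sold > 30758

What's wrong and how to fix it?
Bug: Row-level WHERE must come before GROUP BY in the clause order

Fix: Move the WHERE clause before GROUP BY

Corrected query:
SELECT author, AVG(sold) FROM books WHERE sold > 30758 GROUP BY author

Result:
author  | AVG(sold)
--------+----------
Asimov  | 48456    
Le Guin | 33567    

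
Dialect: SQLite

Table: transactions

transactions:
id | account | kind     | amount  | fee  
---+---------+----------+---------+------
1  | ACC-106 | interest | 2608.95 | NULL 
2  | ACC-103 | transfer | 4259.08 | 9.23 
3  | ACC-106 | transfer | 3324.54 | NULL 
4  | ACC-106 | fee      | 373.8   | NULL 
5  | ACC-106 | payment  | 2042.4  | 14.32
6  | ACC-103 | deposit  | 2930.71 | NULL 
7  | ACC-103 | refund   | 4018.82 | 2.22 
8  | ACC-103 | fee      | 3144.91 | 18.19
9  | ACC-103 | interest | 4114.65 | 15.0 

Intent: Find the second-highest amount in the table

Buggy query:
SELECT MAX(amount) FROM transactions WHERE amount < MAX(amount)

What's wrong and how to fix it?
Bug: The inner MAX is an aggregate inside WHERE, which is not allowed

Fix: Compute the overall MAX in a subquery, then take MAX of rows below it

Corrected query:
SELECT MAX(amount) FROM transactions WHERE amount < (SELECT MAX(amount) FROM transactions)

Result:
MAX(amount)
-----------
4114.65    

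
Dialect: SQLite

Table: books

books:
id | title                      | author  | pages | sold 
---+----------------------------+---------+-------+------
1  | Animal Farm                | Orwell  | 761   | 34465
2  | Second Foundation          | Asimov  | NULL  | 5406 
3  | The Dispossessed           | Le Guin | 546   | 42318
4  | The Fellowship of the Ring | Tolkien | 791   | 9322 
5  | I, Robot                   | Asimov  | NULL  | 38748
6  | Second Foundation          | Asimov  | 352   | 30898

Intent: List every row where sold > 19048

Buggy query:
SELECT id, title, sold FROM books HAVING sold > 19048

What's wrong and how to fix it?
Bug: HAVING filters the output of aggregation, but this query has no GROUP BY and no aggregate functions, so SQLite rejects it (HAVING clause on a non-aggregate query); the condition here is per row

Fix: Replace HAVING with WHERE since the condition applies to individual rows

Corrected query:
SELECT id, title, sold FROM books WHERE sold > 19048

Result:
id | title             | sold 
---+-------------------+------
1  | Animal Farm       | 34465
3  | The Dispossessed  | 42318
5  | I, Robot          | 38748
6  | Second Foundation | 30898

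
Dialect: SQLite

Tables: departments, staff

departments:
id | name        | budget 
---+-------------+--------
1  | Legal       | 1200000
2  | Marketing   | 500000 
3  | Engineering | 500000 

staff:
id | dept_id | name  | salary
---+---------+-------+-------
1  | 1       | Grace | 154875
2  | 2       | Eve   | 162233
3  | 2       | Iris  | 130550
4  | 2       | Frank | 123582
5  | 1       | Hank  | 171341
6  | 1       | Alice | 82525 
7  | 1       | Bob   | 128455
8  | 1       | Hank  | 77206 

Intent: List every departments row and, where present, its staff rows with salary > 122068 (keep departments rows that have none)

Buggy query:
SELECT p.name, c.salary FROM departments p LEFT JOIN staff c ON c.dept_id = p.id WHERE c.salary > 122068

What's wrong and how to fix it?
Bug: Filtering c.salary in WHERE discards the NULL rows produced by LEFT JOIN, turning it into an inner join

Fix: Move the right-table condition into the ON clause so unmatched parents are kept

Corrected query:
SELECT p.name, c.salary FROM departments p LEFT JOIN staff c ON c.dept_id = p.id AND c.salary > 122068

Result:
name        | salary
------------+-------
Legal       | 128455
Legal       | 154875
Legal       | 171341
Marketing   | 123582
Marketing   | 130550
Marketing   | 162233
Engineering | NULL  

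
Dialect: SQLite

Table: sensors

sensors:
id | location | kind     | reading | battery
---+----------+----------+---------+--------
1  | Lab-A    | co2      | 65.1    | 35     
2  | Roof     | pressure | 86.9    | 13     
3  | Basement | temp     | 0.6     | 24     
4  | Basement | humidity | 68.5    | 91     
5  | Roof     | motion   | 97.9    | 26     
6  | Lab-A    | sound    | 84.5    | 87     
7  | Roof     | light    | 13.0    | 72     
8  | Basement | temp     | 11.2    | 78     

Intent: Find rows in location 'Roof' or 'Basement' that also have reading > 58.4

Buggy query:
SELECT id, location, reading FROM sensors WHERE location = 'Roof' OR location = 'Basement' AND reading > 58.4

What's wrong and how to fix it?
Bug: Without parentheses, AND is evaluated before OR, so the reading filter only applies to the 'Basement' branch

Fix: Add parentheses around the OR so the AND applies to both alternatives

Corrected query:
SELECT id, location, reading FROM sensors WHERE (location = 'Roof' OR location = 'Basement') AND reading > 58.4

Result:
id | location | reading
---+----------+--------
2  | Roof     | 86.9   
4  | Basement | 68.5   
5  | Roof     | 97.9   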